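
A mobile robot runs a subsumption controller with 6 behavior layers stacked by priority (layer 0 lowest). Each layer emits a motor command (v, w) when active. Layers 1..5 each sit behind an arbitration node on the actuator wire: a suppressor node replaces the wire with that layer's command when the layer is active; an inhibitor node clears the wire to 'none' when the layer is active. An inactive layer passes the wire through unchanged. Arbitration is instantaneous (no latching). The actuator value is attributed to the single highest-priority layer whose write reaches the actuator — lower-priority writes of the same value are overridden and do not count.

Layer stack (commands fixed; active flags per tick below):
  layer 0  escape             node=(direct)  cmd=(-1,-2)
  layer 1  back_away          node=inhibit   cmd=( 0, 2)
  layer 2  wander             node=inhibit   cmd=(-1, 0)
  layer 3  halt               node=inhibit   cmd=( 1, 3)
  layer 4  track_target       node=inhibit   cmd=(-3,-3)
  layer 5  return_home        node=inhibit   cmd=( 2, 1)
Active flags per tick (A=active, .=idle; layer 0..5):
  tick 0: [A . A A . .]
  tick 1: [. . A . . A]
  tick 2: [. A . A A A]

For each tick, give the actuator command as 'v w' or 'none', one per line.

none
none
none

tick 0:
  L0 escape: active, feeds wire = (-1, -2)
  L1 back_away: idle → wire stays (-1, -2)
  L2 wander: active, inhibitor → wire = none
  L3 halt: active, inhibitor → wire = none
  L4 track_target: idle → wire stays none
  L5 return_home: idle → wire stays none
  actuator = none
tick 1:
  L0 escape: idle → wire = none
  L1 back_away: idle → wire stays none
  L2 wander: active, inhibitor → wire = none
  L3 halt: idle → wire stays none
  L4 track_target: idle → wire stays none
  L5 return_home: active, inhibitor → wire = none
  actuator = none
tick 2:
  L0 escape: idle → wire = none
  L1 back_away: active, inhibitor → wire = none
  L2 wander: idle → wire stays none
  L3 halt: active, inhibitor → wire = none
  L4 track_target: active, inhibitor → wire = none
  L5 return_home: active, inhibitor → wire = none
  actuator = none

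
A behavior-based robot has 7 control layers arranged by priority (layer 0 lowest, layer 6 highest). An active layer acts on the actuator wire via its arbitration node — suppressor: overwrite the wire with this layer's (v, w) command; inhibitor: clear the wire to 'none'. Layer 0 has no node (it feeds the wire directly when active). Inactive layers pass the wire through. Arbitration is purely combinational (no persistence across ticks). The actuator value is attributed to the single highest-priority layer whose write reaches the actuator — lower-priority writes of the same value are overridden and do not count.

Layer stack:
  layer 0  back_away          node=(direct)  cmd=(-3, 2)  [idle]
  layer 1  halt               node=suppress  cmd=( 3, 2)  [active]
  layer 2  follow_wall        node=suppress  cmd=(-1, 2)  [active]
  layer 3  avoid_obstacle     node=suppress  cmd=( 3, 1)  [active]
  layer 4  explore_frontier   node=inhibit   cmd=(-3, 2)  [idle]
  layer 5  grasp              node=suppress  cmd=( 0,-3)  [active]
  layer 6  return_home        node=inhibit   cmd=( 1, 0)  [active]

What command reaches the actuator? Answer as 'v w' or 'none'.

[0] back_away off; wire := none
[1] halt on (suppress); wire := (3, 2)
[2] follow_wall on (suppress); wire := (-1, 2)
[3] avoid_obstacle on (suppress); wire := (3, 1)
[4] explore_frontier off; pass (3, 1)
[5] grasp on (suppress); wire := (0, -3)
[6] return_home on (inhibit); wire := none
output none

none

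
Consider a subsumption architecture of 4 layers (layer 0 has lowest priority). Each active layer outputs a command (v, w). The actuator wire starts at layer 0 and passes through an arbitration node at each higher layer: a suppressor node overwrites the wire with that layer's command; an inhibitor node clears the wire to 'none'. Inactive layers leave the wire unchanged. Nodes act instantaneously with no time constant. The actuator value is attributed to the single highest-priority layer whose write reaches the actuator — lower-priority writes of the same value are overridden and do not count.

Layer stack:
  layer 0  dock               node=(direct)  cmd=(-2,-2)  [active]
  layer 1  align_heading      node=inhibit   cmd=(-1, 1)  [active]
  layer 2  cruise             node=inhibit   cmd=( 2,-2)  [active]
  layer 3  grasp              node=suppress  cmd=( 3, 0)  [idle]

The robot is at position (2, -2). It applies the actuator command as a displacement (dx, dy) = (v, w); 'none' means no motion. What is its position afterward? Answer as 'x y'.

layer 0 (dock) active — direct: (-2, -2)
layer 1 (align_heading) active — inhibits: none
layer 2 (cruise) active — inhibits: none
layer 3 (grasp) idle — unchanged: none
→ actuator none
position: (2, -2) + none = (2, -2)

2 -2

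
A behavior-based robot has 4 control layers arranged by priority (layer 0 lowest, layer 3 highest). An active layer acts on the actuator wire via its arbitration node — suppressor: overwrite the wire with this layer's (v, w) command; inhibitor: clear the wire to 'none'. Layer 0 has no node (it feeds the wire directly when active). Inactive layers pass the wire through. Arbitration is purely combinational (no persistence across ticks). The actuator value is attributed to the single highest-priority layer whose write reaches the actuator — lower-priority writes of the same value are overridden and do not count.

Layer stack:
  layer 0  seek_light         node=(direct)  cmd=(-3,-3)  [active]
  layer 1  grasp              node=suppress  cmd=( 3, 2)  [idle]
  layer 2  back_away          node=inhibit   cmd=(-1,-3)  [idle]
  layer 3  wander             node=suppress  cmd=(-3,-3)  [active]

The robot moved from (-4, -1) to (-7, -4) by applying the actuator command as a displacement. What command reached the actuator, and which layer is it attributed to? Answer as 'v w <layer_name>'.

displacement = (-7, -4) − (-4, -1) = (-3, -3)
L0 seek_light: active, feeds wire = (-3, -3)
L1 grasp: idle → wire stays (-3, -3)
L2 back_away: idle → wire stays (-3, -3)
L3 wander: active, suppressor → wire = (-3, -3)
actuator = (-3, -3) — from layer 3 (wander)

-3 -3 wander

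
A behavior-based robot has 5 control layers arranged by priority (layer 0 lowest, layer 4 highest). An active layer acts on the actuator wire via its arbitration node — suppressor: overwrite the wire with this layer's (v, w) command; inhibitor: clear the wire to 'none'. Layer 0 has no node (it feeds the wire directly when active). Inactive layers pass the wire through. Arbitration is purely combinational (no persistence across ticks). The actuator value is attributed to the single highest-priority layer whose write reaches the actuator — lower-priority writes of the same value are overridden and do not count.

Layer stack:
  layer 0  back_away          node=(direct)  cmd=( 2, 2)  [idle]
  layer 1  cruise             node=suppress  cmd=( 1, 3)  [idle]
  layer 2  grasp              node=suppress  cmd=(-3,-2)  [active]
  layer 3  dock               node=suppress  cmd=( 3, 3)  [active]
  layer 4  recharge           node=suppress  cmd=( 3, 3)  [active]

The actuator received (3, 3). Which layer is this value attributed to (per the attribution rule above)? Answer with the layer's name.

[0] back_away off; wire := none
[1] cruise off; pass none
[2] grasp on (suppress); wire := (-3, -2)
[3] dock on (suppress); wire := (3, 3)
[4] recharge on (suppress); wire := (3, 3)
output (3, 3)
last writer: layer 4 = recharge

recharge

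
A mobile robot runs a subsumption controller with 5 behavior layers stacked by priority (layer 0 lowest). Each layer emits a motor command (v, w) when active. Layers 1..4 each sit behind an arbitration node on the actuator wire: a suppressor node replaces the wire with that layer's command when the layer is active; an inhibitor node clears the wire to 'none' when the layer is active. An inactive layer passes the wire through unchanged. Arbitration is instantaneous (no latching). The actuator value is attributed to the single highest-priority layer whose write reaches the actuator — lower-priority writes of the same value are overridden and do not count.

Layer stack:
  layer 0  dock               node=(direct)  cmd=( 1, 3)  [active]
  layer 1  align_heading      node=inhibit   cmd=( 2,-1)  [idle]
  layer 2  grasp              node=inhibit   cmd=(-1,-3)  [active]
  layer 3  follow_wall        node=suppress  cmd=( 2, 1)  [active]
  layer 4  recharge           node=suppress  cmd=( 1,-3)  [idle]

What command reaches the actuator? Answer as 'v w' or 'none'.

L0 dock: active, feeds wire = (1, 3)
L1 align_heading: idle → wire stays (1, 3)
L2 grasp: active, inhibitor → wire = none
L3 follow_wall: active, suppressor → wire = (2, 1)
L4 recharge: idle → wire stays (2, 1)
actuator = (2, 1)

2 1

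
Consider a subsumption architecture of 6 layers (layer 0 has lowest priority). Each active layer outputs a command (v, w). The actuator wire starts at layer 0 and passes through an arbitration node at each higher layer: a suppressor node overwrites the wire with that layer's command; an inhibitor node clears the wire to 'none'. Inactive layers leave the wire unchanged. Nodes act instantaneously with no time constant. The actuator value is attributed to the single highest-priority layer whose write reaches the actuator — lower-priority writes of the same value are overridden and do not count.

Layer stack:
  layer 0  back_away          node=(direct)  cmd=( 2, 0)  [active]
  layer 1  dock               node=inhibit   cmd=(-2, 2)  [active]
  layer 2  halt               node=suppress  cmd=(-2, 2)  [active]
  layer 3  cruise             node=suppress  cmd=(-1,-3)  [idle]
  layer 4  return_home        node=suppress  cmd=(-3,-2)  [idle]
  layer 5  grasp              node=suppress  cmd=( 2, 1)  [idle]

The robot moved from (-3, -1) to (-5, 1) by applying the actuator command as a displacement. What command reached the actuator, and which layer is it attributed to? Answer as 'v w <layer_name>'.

displacement = (-5, 1) − (-3, -1) = (-2, 2)
L0 back_away: active, feeds wire = (2, 0)
L1 dock: active, inhibitor → wire = none
L2 halt: active, suppressor → wire = (-2, 2)
L3 cruise: idle → wire stays (-2, 2)
L4 return_home: idle → wire stays (-2, 2)
L5 grasp: idle → wire stays (-2, 2)
actuator = (-2, 2) — from layer 2 (halt)

-2 2 halt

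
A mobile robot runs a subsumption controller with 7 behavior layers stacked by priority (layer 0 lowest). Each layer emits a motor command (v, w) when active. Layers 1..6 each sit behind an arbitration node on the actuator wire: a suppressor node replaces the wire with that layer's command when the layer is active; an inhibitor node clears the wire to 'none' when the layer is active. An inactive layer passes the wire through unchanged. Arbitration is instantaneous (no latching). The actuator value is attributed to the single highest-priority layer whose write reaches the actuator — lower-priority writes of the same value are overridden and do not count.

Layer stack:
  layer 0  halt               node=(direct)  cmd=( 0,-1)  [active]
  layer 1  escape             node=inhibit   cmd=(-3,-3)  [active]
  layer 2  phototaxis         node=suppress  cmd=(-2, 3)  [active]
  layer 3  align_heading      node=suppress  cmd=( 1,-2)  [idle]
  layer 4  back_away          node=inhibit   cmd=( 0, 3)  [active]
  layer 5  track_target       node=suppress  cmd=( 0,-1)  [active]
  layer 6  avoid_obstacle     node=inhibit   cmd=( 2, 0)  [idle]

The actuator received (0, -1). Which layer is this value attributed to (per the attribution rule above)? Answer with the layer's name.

L0 halt: active, feeds wire = (0, -1)
L1 escape: active, inhibitor → wire = none
L2 phototaxis: active, suppressor → wire = (-2, 3)
L3 align_heading: idle → wire stays (-2, 3)
L4 back_away: active, inhibitor → wire = none
L5 track_target: active, suppressor → wire = (0, -1)
L6 avoid_obstacle: idle → wire stays (0, -1)
actuator = (0, -1)
last writer: layer 5 = track_target

track_target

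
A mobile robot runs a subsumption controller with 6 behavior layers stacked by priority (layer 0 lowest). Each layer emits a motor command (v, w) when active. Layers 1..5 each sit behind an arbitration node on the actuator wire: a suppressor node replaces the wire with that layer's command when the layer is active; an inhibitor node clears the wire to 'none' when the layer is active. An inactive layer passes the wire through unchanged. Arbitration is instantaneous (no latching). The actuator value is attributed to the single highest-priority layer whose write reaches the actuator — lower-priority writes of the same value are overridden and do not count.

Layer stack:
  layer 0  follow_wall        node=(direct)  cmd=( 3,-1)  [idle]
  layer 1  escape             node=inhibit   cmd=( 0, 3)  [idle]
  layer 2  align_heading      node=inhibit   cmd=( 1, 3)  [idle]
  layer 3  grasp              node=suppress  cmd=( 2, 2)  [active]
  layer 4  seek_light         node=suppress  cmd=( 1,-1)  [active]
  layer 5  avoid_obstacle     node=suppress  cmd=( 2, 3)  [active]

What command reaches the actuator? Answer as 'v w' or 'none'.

[0] follow_wall off; wire := none
[1] escape off; pass none
[2] align_heading off; pass none
[3] grasp on (suppress); wire := (2, 2)
[4] seek_light on (suppress); wire := (1, -1)
[5] avoid_obstacle on (suppress); wire := (2, 3)
output (2, 3)

2 3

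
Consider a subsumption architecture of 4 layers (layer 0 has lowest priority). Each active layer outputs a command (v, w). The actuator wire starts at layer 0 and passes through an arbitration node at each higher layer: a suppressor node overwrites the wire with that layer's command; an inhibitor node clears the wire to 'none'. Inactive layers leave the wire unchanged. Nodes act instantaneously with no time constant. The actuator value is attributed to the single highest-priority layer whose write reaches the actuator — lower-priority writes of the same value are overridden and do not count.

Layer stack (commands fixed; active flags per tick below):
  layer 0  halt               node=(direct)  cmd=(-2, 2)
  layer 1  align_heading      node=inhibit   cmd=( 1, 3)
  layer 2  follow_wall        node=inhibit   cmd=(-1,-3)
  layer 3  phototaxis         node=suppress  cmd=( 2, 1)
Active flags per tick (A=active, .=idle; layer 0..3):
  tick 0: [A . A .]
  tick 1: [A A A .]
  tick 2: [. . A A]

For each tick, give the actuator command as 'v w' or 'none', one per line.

tick 0:
  [0] halt on; wire := (-2, 2)
  [1] align_heading off; pass (-2, 2)
  [2] follow_wall on (inhibit); wire := none
  [3] phototaxis off; pass none
  output none
tick 1:
  [0] halt on; wire := (-2, 2)
  [1] align_heading on (inhibit); wire := none
  [2] follow_wall on (inhibit); wire := none
  [3] phototaxis off; pass none
  output none
tick 2:
  [0] halt off; wire := none
  [1] align_heading off; pass none
  [2] follow_wall on (inhibit); wire := none
  [3] phototaxis on (suppress); wire := (2, 1)
  output (2, 1)

none
none
2 1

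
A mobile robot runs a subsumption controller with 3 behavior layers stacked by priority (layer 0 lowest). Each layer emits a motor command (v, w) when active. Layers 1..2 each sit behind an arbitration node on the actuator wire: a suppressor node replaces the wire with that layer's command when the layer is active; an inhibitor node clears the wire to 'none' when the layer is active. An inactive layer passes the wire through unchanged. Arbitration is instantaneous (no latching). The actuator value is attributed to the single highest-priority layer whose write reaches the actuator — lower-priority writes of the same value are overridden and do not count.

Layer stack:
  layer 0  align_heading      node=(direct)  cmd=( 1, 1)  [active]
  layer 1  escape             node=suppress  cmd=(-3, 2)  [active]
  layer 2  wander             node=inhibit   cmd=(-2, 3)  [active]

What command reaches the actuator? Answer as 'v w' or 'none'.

none

[0] align_heading on; wire := (1, 1)
[1] escape on (suppress); wire := (-3, 2)
[2] wander on (inhibit); wire := none
output none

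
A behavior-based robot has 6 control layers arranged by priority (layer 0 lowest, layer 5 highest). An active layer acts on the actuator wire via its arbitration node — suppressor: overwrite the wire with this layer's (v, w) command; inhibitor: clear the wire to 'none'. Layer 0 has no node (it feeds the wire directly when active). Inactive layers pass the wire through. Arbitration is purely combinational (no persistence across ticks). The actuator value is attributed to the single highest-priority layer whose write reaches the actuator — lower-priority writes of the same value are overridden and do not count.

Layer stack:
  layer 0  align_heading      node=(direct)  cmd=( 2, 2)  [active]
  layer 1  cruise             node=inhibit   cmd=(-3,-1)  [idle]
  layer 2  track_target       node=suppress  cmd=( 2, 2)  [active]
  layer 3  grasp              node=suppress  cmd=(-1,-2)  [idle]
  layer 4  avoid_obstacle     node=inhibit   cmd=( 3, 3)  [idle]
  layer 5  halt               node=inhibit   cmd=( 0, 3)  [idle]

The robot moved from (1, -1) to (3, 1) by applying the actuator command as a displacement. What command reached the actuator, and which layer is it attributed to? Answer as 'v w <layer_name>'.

2 2 track_target

displacement = (3, 1) − (1, -1) = (2, 2)
L0 align_heading: active, feeds wire = (2, 2)
L1 cruise: idle → wire stays (2, 2)
L2 track_target: active, suppressor → wire = (2, 2)
L3 grasp: idle → wire stays (2, 2)
L4 avoid_obstacle: idle → wire stays (2, 2)
L5 halt: idle → wire stays (2, 2)
actuator = (2, 2) — from layer 2 (track_target)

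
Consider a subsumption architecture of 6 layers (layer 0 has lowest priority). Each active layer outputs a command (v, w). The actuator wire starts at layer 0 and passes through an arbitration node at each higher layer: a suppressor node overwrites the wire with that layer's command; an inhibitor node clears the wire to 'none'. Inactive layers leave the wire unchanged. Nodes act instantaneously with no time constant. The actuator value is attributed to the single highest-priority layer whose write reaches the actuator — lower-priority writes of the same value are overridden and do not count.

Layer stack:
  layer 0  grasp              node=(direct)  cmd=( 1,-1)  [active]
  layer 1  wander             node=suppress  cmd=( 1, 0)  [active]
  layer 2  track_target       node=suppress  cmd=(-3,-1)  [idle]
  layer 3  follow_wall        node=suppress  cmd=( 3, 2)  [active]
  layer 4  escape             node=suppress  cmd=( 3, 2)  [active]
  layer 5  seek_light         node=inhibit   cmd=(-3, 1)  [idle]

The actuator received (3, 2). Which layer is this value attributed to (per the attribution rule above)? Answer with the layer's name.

L0 grasp: active, feeds wire = (1, -1)
L1 wander: active, suppressor → wire = (1, 0)
L2 track_target: idle → wire stays (1, 0)
L3 follow_wall: active, suppressor → wire = (3, 2)
L4 escape: active, suppressor → wire = (3, 2)
L5 seek_light: idle → wire stays (3, 2)
actuator = (3, 2)
last writer: layer 4 = escape

escape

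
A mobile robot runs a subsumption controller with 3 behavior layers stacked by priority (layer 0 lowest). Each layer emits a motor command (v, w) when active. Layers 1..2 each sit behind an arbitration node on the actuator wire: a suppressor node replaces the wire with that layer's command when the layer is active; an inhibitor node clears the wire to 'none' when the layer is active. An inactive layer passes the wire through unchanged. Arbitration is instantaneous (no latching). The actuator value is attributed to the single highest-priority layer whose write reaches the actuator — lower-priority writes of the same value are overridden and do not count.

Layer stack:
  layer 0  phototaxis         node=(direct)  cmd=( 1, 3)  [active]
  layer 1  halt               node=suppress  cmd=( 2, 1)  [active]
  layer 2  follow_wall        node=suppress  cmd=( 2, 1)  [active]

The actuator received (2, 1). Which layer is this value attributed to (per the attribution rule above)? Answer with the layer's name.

L0 phototaxis: active, feeds wire = (1, 3)
L1 halt: active, suppressor → wire = (2, 1)
L2 follow_wall: active, suppressor → wire = (2, 1)
actuator = (2, 1)
last writer: layer 2 = follow_wall

follow_wall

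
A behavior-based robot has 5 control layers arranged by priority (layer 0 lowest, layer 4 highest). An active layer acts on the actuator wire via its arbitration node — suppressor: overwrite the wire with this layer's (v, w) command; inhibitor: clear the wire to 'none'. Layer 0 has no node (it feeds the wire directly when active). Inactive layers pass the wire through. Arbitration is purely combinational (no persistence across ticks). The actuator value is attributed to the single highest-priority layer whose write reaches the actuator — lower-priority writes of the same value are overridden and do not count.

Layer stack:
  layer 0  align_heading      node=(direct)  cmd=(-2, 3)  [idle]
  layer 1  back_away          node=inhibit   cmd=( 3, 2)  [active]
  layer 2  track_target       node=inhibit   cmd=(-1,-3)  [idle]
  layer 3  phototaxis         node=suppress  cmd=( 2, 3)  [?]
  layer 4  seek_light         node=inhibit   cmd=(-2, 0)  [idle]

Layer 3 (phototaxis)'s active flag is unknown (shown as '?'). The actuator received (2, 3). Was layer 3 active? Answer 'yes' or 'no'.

If layer 3 is active=yes:
  actuator would be (2, 3)
If layer 3 is active=no:
  actuator would be none
Observed (2, 3), so layer 3 was active.

yes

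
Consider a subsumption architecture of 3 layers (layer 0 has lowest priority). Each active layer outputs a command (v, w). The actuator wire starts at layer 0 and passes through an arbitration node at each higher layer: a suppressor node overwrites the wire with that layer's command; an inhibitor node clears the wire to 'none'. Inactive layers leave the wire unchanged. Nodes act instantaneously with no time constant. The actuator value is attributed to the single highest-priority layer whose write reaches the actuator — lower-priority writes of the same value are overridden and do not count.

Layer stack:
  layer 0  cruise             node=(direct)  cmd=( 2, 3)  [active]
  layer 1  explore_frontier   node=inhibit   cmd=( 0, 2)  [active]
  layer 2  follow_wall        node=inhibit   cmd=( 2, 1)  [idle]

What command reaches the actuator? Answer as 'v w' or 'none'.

none

L0 cruise: active, feeds wire = (2, 3)
L1 explore_frontier: active, inhibitor → wire = none
L2 follow_wall: idle → wire stays none
actuator = none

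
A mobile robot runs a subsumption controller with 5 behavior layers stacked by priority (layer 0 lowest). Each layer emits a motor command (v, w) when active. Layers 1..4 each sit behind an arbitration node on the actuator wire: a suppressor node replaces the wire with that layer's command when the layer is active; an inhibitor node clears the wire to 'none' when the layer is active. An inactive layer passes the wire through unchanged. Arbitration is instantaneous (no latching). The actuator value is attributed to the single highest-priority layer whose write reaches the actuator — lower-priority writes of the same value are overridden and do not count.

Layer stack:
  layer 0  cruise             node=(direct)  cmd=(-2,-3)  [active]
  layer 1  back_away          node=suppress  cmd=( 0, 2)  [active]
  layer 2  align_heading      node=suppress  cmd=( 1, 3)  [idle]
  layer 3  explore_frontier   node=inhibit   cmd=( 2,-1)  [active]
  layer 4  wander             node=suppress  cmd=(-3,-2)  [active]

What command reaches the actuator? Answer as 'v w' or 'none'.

L0 cruise: active, feeds wire = (-2, -3)
L1 back_away: active, suppressor → wire = (0, 2)
L2 align_heading: idle → wire stays (0, 2)
L3 explore_frontier: active, inhibitor → wire = none
L4 wander: active, suppressor → wire = (-3, -2)
actuator = (-3, -2)

-3 -2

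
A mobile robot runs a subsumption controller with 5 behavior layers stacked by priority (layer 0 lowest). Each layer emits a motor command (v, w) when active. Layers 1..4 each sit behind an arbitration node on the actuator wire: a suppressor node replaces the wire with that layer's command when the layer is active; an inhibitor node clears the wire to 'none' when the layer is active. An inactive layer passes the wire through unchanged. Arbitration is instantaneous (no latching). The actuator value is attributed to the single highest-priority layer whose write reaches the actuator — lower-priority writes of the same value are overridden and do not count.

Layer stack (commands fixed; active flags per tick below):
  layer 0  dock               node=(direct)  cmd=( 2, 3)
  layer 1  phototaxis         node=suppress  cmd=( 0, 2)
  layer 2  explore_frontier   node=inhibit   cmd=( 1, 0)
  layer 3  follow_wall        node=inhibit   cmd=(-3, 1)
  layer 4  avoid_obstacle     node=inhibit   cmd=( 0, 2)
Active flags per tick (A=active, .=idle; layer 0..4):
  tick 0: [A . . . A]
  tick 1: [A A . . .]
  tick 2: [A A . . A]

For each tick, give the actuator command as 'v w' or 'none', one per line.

none
0 2
none

tick 0:
  layer 0 (dock) active — direct: (2, 3)
  layer 1 (phototaxis) idle — unchanged: (2, 3)
  layer 2 (explore_frontier) idle — unchanged: (2, 3)
  layer 3 (follow_wall) idle — unchanged: (2, 3)
  layer 4 (avoid_obstacle) active — inhibits: none
  → actuator none
tick 1:
  layer 0 (dock) active — direct: (2, 3)
  layer 1 (phototaxis) active — suppresses: (0, 2)
  layer 2 (explore_frontier) idle — unchanged: (0, 2)
  layer 3 (follow_wall) idle — unchanged: (0, 2)
  layer 4 (avoid_obstacle) idle — unchanged: (0, 2)
  → actuator (0, 2)
tick 2:
  layer 0 (dock) active — direct: (2, 3)
  layer 1 (phototaxis) active — suppresses: (0, 2)
  layer 2 (explore_frontier) idle — unchanged: (0, 2)
  layer 3 (follow_wall) idle — unchanged: (0, 2)
  layer 4 (avoid_obstacle) active — inhibits: none
  → actuator none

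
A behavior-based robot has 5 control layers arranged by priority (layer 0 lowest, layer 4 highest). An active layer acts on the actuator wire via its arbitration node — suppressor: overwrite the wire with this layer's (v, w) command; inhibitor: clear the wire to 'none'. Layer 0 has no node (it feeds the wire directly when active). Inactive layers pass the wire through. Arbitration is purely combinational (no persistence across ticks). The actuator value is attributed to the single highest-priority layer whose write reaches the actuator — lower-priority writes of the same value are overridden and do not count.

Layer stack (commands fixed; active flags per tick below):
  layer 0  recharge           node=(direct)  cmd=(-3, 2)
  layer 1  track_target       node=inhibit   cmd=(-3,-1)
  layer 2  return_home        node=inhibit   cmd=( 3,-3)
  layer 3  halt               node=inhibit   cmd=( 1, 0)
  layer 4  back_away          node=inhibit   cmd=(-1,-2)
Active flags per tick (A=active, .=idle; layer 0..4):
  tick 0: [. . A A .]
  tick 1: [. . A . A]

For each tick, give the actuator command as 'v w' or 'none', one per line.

none
none

tick 0:
  L0 recharge: idle → wire = none
  L1 track_target: idle → wire stays none
  L2 return_home: active, inhibitor → wire = none
  L3 halt: active, inhibitor → wire = none
  L4 back_away: idle → wire stays none
  actuator = none
tick 1:
  L0 recharge: idle → wire = none
  L1 track_target: idle → wire stays none
  L2 return_home: active, inhibitor → wire = none
  L3 halt: idle → wire stays none
  L4 back_away: active, inhibitor → wire = none
  actuator = none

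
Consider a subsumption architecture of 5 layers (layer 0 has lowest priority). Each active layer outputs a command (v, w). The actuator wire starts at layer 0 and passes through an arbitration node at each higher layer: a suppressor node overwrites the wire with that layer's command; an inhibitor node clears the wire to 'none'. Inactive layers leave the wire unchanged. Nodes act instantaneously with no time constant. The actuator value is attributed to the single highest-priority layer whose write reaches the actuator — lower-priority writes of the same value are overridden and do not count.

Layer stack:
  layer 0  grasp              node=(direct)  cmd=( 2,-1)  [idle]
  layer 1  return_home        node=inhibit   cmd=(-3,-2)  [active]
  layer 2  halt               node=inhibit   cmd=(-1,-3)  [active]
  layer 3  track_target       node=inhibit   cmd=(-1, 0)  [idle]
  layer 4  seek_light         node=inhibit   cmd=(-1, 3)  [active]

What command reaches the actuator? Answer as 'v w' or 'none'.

none

[0] grasp off; wire := none
[1] return_home on (inhibit); wire := none
[2] halt on (inhibit); wire := none
[3] track_target off; pass none
[4] seek_light on (inhibit); wire := none
output none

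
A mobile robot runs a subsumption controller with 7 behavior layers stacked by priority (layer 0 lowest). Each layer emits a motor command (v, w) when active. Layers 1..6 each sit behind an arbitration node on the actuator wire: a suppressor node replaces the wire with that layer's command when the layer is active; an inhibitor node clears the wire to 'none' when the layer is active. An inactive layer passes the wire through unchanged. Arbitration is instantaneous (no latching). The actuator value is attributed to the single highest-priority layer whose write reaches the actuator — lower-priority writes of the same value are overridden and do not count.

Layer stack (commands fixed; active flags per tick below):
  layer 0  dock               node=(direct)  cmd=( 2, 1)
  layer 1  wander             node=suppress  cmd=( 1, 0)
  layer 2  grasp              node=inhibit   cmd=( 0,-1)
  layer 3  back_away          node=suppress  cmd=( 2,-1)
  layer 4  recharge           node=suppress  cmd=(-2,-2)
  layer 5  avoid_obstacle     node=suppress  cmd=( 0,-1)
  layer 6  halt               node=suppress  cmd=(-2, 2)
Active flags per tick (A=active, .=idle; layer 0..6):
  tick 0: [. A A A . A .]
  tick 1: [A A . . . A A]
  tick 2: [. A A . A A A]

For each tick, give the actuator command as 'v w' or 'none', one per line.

0 -1
-2 2
-2 2

tick 0:
  layer 0 (dock) idle — none
  layer 1 (wander) active — suppresses: (1, 0)
  layer 2 (grasp) active — inhibits: none
  layer 3 (back_away) active — suppresses: (2, -1)
  layer 4 (recharge) idle — unchanged: (2, -1)
  layer 5 (avoid_obstacle) active — suppresses: (0, -1)
  layer 6 (halt) idle — unchanged: (0, -1)
  → actuator (0, -1)
tick 1:
  layer 0 (dock) active — direct: (2, 1)
  layer 1 (wander) active — suppresses: (1, 0)
  layer 2 (grasp) idle — unchanged: (1, 0)
  layer 3 (back_away) idle — unchanged: (1, 0)
  layer 4 (recharge) idle — unchanged: (1, 0)
  layer 5 (avoid_obstacle) active — suppresses: (0, -1)
  layer 6 (halt) active — suppresses: (-2, 2)
  → actuator (-2, 2)
tick 2:
  layer 0 (dock) idle — none
  layer 1 (wander) active — suppresses: (1, 0)
  layer 2 (grasp) active — inhibits: none
  layer 3 (back_away) idle — unchanged: none
  layer 4 (recharge) active — suppresses: (-2, -2)
  layer 5 (avoid_obstacle) active — suppresses: (0, -1)
  layer 6 (halt) active — suppresses: (-2, 2)
  → actuator (-2, 2)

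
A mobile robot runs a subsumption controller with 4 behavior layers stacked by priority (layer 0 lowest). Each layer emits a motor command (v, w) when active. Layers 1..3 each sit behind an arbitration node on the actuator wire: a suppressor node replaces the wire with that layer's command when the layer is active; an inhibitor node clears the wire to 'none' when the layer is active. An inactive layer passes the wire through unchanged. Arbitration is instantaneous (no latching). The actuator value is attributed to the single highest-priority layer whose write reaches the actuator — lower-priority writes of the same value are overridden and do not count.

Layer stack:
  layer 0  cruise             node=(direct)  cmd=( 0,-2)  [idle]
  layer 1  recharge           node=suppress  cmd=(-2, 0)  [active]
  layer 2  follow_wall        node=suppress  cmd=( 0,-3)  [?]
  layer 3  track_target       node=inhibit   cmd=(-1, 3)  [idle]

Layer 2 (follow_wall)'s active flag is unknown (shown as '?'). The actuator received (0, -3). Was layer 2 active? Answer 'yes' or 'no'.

yes

If layer 2 is active=yes:
  actuator would be (0, -3)
If layer 2 is active=no:
  actuator would be (-2, 0)
Observed (0, -3), so layer 2 was active.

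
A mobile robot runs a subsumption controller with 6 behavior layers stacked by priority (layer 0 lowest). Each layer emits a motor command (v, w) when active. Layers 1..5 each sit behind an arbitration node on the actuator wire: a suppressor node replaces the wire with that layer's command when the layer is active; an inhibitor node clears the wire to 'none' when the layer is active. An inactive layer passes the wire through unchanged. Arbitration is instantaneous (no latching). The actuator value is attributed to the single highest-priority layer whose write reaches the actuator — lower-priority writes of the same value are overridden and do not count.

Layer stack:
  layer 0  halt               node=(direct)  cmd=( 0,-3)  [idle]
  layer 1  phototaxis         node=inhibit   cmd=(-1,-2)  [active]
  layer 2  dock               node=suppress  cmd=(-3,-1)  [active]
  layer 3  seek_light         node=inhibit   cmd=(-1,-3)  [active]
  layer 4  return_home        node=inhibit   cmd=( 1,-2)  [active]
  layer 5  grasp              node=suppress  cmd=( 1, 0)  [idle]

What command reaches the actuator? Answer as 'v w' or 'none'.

layer 0 (halt) idle — none
layer 1 (phototaxis) active — inhibits: none
layer 2 (dock) active — suppresses: (-3, -1)
layer 3 (seek_light) active — inhibits: none
layer 4 (return_home) active — inhibits: none
layer 5 (grasp) idle — unchanged: none
→ actuator none

none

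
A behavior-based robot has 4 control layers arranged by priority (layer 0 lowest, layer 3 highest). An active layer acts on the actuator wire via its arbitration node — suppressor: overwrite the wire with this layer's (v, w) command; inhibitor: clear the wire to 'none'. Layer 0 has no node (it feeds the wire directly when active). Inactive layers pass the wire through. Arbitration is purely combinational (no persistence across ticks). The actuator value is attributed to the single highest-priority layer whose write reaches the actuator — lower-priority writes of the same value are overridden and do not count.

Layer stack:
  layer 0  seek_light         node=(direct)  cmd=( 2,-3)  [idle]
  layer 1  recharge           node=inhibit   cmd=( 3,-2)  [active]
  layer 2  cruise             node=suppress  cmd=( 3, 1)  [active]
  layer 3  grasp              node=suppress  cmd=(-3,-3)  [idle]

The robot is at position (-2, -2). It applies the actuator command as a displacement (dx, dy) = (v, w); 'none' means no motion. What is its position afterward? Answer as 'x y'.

[0] seek_light off; wire := none
[1] recharge on (inhibit); wire := none
[2] cruise on (suppress); wire := (3, 1)
[3] grasp off; pass (3, 1)
output (3, 1)
position: (-2, -2) + (3, 1) = (1, -1)

1 -1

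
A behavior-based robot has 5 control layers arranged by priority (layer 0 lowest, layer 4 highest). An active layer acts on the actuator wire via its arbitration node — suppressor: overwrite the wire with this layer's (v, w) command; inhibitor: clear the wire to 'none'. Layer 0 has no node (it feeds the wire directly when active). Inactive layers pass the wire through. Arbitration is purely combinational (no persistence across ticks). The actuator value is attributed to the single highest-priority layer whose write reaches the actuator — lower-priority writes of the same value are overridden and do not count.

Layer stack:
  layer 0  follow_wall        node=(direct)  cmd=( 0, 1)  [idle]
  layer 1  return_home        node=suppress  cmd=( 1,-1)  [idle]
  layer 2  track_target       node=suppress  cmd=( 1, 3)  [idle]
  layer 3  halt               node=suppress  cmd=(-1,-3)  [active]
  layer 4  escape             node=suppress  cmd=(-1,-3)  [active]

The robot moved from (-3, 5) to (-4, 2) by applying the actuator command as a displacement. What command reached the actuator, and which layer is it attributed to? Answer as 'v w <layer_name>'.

-1 -3 escape

displacement = (-4, 2) − (-3, 5) = (-1, -3)
[0] follow_wall off; wire := none
[1] return_home off; pass none
[2] track_target off; pass none
[3] halt on (suppress); wire := (-1, -3)
[4] escape on (suppress); wire := (-1, -3)
output (-1, -3) — from layer 4 (escape)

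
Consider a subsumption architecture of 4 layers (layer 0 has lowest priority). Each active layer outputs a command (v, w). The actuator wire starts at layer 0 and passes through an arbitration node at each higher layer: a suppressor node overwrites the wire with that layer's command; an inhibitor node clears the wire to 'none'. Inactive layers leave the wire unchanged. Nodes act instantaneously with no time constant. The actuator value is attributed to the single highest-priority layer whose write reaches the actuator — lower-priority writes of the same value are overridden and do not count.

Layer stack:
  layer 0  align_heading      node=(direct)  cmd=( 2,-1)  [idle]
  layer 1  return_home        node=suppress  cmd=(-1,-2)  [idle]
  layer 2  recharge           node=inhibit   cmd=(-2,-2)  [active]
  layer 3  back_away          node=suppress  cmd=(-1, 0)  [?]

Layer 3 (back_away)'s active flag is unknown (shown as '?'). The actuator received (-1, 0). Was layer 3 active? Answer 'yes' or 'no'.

If layer 3 is active=yes:
  actuator would be (-1, 0)
If layer 3 is active=no:
  actuator would be none
Observed (-1, 0), so layer 3 was active.

yes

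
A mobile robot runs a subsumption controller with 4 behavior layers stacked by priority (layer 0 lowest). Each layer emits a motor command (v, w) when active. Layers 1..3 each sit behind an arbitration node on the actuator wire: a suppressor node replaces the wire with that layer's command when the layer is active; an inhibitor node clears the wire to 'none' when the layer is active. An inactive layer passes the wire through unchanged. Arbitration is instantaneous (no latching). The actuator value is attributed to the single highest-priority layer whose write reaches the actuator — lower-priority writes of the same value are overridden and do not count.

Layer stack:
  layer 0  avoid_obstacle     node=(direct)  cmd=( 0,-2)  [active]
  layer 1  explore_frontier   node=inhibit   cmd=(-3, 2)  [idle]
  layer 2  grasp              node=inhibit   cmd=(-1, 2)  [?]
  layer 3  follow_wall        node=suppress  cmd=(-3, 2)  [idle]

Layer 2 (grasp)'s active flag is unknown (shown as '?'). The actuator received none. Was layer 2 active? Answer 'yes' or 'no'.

yes

If layer 2 is active=yes:
  actuator would be none
If layer 2 is active=no:
  actuator would be (0, -2)
Observed none, so layer 2 was active.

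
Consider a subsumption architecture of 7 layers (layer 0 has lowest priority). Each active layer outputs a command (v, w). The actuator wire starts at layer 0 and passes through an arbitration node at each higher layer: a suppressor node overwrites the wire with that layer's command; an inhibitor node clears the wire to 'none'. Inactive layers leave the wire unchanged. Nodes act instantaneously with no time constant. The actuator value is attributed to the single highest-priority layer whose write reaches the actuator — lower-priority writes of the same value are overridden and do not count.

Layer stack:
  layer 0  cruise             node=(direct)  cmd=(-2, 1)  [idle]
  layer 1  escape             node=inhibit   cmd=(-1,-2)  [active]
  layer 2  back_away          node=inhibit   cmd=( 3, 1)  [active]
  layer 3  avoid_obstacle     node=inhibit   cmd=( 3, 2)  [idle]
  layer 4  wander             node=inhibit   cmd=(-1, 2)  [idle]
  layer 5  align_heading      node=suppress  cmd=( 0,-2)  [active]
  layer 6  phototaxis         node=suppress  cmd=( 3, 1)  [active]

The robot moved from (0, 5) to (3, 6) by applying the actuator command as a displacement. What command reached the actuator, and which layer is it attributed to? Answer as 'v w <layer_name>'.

displacement = (3, 6) − (0, 5) = (3, 1)
[0] cruise off; wire := none
[1] escape on (inhibit); wire := none
[2] back_away on (inhibit); wire := none
[3] avoid_obstacle off; pass none
[4] wander off; pass none
[5] align_heading on (suppress); wire := (0, -2)
[6] phototaxis on (suppress); wire := (3, 1)
output (3, 1) — from layer 6 (phototaxis)

3 1 phototaxis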